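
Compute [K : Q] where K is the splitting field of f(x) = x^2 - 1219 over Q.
[K : Q] = 2

f(x) = x^2 - 1219 factors as (x - √1219)(x + √1219). The splitting field is K = Q(√1219). Since 1219 is squarefree and > 1, it is not a perfect square, so x^2 - 1219 is irreducible over Q and [Q(√1219) : Q] = 2. Hence [K : Q] = 2.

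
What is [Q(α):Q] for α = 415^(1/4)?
[Q(α):Q] = 4

α is a root of x^4 - 415. By Eisenstein's criterion at the prime p = 5 (which divides the constant term 415 but p^2 = 25 does not, since 415 is squarefree), x^4 - 415 is irreducible over Q. Hence [Q(α):Q] = 4.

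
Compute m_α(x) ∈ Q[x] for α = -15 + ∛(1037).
m_α(x) = x^3 + 45x^2 + 675x + 2338

Set β = α + 15 = ∛(1037), so β^3 = 1037. Then (α + 15)^3 - 1037 = 0, i.e. α is a root of g(x) = (x + 15)^3 - 1037 = x^3 + 45x^2 + 675x + 2338. Since g(x) = h(x + 15) where h(x) = x^3 - 1037, and h is irreducible over Q (because 1037 is not a perfect cube, so h has no rational root, and a monic cubic with no rational root is irreducible), g is also irreducible (irreducibility is preserved under the substitution x → x + 15). Hence m_α(x) = x^3 + 45x^2 + 675x + 2338.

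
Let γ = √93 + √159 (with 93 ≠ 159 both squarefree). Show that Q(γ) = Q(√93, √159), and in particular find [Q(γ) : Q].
[Q(γ) : Q] = 4 (equivalently, Q(γ) = Q(√93, √159))

Obviously Q(γ) ⊆ Q(√93, √159), and [Q(√93, √159):Q] = 4 (since 93, 159 are distinct squarefree integers > 1 with 14787 not a perfect square). To show equality we compute the minimal polynomial of γ. From γ = √93 + √159: γ^2 = 93 + 2√(14787) + 159 = 252 + 2√(14787), so γ^2 - 252 = 2√(14787); squaring, (γ^2 - 252)^2 = 4·14787, i.e. γ^4 - 504γ^2 + 63504 - 59148 = 0, i.e. γ^4 - 504γ^2 + 4356 = 0. So γ is a root of x^4 - 504x^2 + 4356. This polynomial is irreducible over Q: it has no rational root (each ±√93 ± √159 is irrational), and any factorization into two quadratics over Q would force √(14787) ∈ Q (pairing opposite roots) or √93, √159 ∈ Q (other pairings), all impossible. Hence [Q(γ):Q] = 4 = [Q(√93, √159):Q], so Q(γ) = Q(√93, √159).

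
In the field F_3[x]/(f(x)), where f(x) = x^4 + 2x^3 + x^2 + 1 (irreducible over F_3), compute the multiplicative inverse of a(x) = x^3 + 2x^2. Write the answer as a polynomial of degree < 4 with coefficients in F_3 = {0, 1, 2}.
a(x)^(-1) ≡ 2x^3 + x + 2 (mod f(x))

Since f is irreducible over F_3, F_3[x]/(f) is a field and a(x) ≠ 0 has an inverse. Apply the extended Euclidean algorithm to f(x) and a(x) in F_3[x]: f(x) = (x)·a(x) + (x^2 + 1);  a(x) = (x + 2)·(x^2 + 1) + (2x + 1);  (x^2 + 1) = (2x + 2)·(2x + 1) + (2). The last nonzero remainder is the constant 2 = gcd(f, a) in F_3. Back-substituting through the division chain expresses 2 = s(x)·a(x) + t(x)·f(x) with s(x) ≡ x^3 + 2x + 1 (mod f), so (x^3 + 2x + 1)·a(x) ≡ 2 (mod f). Multiplying by 2^(-1) ≡ 2 in F_3 gives a(x)^(-1) ≡ 2·(x^3 + 2x + 1) ≡ 2x^3 + x + 2 (mod f). Check: (x^3 + 2x^2)·(2x^3 + x + 2) = 2x^6 + x^5 + x^4 + x^3 + x^2 ≡ 1 (mod x^4 + 2x^3 + x^2 + 1).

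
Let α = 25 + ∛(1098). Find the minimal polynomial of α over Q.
m_α(x) = x^3 - 75x^2 + 1875x - 16723

Set β = α - 25 = ∛(1098), so β^3 = 1098. Then (α - 25)^3 - 1098 = 0, i.e. α is a root of g(x) = (x - 25)^3 - 1098 = x^3 - 75x^2 + 1875x - 16723. Since g(x) = h(x - 25) where h(x) = x^3 - 1098, and h is irreducible over Q (because 1098 is not a perfect cube, so h has no rational root, and a monic cubic with no rational root is irreducible), g is also irreducible (irreducibility is preserved under the substitution x → x - 25). Hence m_α(x) = x^3 - 75x^2 + 1875x - 16723.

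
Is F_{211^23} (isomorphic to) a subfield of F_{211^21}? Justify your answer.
No: F_{211^23} is not a subfield of F_{211^21}

F_{p^m} embeds in F_{p^n} iff m | n. Here 23 ∤ 21 (since 21 = 0·23 + 21 with remainder 21 ≠ 0), so F_{211^23} is not a subfield of F_{211^21}. Equivalently: if it were, the tower law would give 23 = [F_{211^23}:F_211] dividing [F_{211^21}:F_211] = 21, contradiction.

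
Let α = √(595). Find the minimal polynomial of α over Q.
m_α(x) = x^2 - 595

α satisfies α^2 - 595 = 0, so x^2 - 595 annihilates α. Since d = 595 is squarefree and ≠ 1, it is not a perfect square in Q, so x^2 - 595 has no rational root and is therefore irreducible over Q (a degree-2 polynomial over a field is irreducible iff it has no root). Hence m_α(x) = x^2 - 595.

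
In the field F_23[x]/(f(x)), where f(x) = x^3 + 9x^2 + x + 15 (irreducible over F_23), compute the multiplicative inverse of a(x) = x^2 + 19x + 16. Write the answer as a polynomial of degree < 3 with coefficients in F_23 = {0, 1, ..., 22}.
a(x)^(-1) ≡ 9x^2 + 3x + 1 (mod f(x))

Since f is irreducible over F_23, F_23[x]/(f) is a field and a(x) ≠ 0 has an inverse. Apply the extended Euclidean algorithm to f(x) and a(x) in F_23[x]: f(x) = (x + 13)·a(x) + (14x + 14);  a(x) = (5x + 21)·(14x + 14) + (21). The last nonzero remainder is the constant 21 = gcd(f, a) in F_23. Back-substituting through the division chain expresses 21 = s(x)·a(x) + t(x)·f(x) with s(x) ≡ 5x^2 + 17x + 21 (mod f), so (5x^2 + 17x + 21)·a(x) ≡ 21 (mod f). Multiplying by 21^(-1) ≡ 11 in F_23 gives a(x)^(-1) ≡ 11·(5x^2 + 17x + 21) ≡ 9x^2 + 3x + 1 (mod f). Check: (x^2 + 19x + 16)·(9x^2 + 3x + 1) = 9x^4 + 13x^3 + 18x^2 + 21x + 16 ≡ 1 (mod x^3 + 9x^2 + x + 15).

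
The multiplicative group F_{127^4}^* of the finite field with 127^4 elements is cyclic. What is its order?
|F_{127^4}^*| = 260144640

F_{127^4} has 127^4 = 260144641 elements; its multiplicative group consists of all nonzero elements, so |F_{127^4}^*| = 260144641 - 1 = 260144640. (It is cyclic since any finite subgroup of the multiplicative group of a field is cyclic.)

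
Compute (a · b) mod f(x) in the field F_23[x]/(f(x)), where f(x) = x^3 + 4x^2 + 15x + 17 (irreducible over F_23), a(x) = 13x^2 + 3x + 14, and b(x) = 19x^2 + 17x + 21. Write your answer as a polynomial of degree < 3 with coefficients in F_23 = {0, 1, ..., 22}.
a · b ≡ x^2 + 13x + 13 (mod f(x))

Multiply in F_23[x]: a(x)·b(x) = (13x^2 + 3x + 14)·(19x^2 + 17x + 21) = 17x^4 + 2x^3 + 15x^2 + 2x + 18. This has degree ≥ 3, so divide by f(x) over F_23: 17x^4 + 2x^3 + 15x^2 + 2x + 18 = (17x + 3)·(x^3 + 4x^2 + 15x + 17) + (x^2 + 13x + 13). Hence a·b ≡ x^2 + 13x + 13 (mod f). (F_23[x]/(f) is a field with 23^3 = 12167 elements since f is irreducible of degree 3.)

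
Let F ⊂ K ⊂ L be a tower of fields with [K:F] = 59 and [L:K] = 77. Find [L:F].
[L:F] = 4543

The tower law says that for any tower of field extensions F ⊂ K ⊂ L with finite degrees, [L:F] = [L:K] · [K:F]. Here this gives [L:F] = 77 · 59 = 4543.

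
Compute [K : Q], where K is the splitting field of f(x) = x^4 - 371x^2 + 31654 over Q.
[K : Q] = 4

Solving the quadratic in x^2: x^2 = (371 ± √(371^2 - 4·31654))/2 = (371 ± √11025)/2 = (371 ± 105)/2, giving x^2 = 238 or x^2 = 133. So f(x) = (x^2 - 238)(x^2 - 133) and the roots of f are ±√238, ±√133. Hence the splitting field is K = Q(√238, √133). Since 238 and 133 are distinct squarefree integers > 1, their product 31654 is not a perfect square, so √133 ∉ Q(√238). By the tower law [K:Q] = [Q(√238,√133):Q(√238)] · [Q(√238):Q] = 2 · 2 = 4.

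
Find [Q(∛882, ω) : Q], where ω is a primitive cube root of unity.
[Q(∛882, ω) : Q] = 6

[Q(∛882):Q] = 3 (min poly x^3 - 882, irreducible since 882 is not a perfect cube). [Q(ω):Q] = 2 (min poly x^2 + x + 1). Since Q(∛882) ⊂ R and ω ∉ R, we have ω ∉ Q(∛882), so x^2 + x + 1 remains irreducible over Q(∛882) and [Q(∛882, ω) : Q(∛882)] = 2. By the tower law, [Q(∛882, ω) : Q] = 3 · 2 = 6. (In fact Q(∛882, ω) is the splitting field of x^3 - 882 over Q.)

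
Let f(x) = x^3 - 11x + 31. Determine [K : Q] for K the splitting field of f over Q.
[K : Q] = 6

By the rational root test, any rational root of the monic integer polynomial f(x) = x^3 - 11x + 31 must be an integer dividing the constant term 31, i.e. one of ±{1, 31}. Evaluating: f(1) = 21, f(-1) = 41, f(31) = 29481, f(-31) = -29419; none is 0, so f has no rational root and is therefore irreducible over Q (a cubic with no linear factor over a field is irreducible). For an irreducible cubic, the Galois group is A_3 or S_3 according as the discriminant disc(f) = -4a^3 - 27b^2 = -4·(-11)^3 - 27·(31)^2 = -20623 is or is not a square in Q. Here disc(f) = -20623 is not a perfect square in Q, so the Galois group of f over Q is not contained in A_3 and must be all of S_3. The splitting field has degree |S_3| = 6 over Q, so [K : Q] = 6.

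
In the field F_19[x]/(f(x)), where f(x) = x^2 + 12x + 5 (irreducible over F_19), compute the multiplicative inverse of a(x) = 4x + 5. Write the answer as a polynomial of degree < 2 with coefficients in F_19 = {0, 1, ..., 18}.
a(x)^(-1) ≡ 2x + 12 (mod f(x))

Since f is irreducible over F_19, F_19[x]/(f) is a field and a(x) ≠ 0 has an inverse. Apply the extended Euclidean algorithm to f(x) and a(x) in F_19[x]: f(x) = (5x + 11)·a(x) + (7). The last nonzero remainder is the constant 7 = gcd(f, a) in F_19. Back-substituting through the division chain expresses 7 = s(x)·a(x) + t(x)·f(x) with s(x) ≡ 14x + 8 (mod f), so (14x + 8)·a(x) ≡ 7 (mod f). Multiplying by 7^(-1) ≡ 11 in F_19 gives a(x)^(-1) ≡ 11·(14x + 8) ≡ 2x + 12 (mod f). Check: (4x + 5)·(2x + 12) = 8x^2 + x + 3 ≡ 1 (mod x^2 + 12x + 5).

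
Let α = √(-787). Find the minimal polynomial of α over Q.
m_α(x) = x^2 + 787

α satisfies α^2 + 787 = 0, so x^2 + 787 annihilates α. Since d = -787 is squarefree and ≠ 1, it is not a perfect square in Q, so x^2 + 787 has no rational root and is therefore irreducible over Q (a degree-2 polynomial over a field is irreducible iff it has no root). Hence m_α(x) = x^2 + 787.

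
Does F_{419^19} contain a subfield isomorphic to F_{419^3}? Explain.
No: F_{419^3} is not a subfield of F_{419^19}

F_{p^m} embeds in F_{p^n} iff m | n. Here 3 ∤ 19 (since 19 = 6·3 + 1 with remainder 1 ≠ 0), so F_{419^3} is not a subfield of F_{419^19}. Equivalently: if it were, the tower law would give 3 = [F_{419^3}:F_419] dividing [F_{419^19}:F_419] = 19, contradiction.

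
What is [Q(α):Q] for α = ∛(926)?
[Q(α):Q] = 3

The minimal polynomial of α is x^3 - 926, irreducible over Q since 926 is not a perfect cube (so x^3 - 926 has no rational root). Hence [Q(α):Q] = deg(m_α) = 3.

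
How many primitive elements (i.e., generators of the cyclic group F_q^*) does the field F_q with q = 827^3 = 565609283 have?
There are φ(565609282) = 238295088 primitive elements

F_q^* is cyclic of order q - 1 = 565609282. A cyclic group of order m has exactly φ(m) generators. Here m = 565609282 = 2 · 7 · 59 · 684757, so the number of primitive elements is φ(565609282) = 238295088.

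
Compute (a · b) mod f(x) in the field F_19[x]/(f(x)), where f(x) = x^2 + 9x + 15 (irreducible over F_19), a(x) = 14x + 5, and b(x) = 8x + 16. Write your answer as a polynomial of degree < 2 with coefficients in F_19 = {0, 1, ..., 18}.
a · b ≡ 16x + 15 (mod f(x))

Multiply in F_19[x]: a(x)·b(x) = (14x + 5)·(8x + 16) = 17x^2 + 17x + 4. This has degree ≥ 2, so divide by f(x) over F_19: 17x^2 + 17x + 4 = (17)·(x^2 + 9x + 15) + (16x + 15). Hence a·b ≡ 16x + 15 (mod f). (F_19[x]/(f) is a field with 19^2 = 361 elements since f is irreducible of degree 2.)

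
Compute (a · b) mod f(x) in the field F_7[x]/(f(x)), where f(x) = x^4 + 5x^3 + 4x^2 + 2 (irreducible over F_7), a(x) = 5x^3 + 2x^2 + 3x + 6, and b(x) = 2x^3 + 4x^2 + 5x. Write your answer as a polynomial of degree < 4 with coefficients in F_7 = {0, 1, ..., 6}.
a · b ≡ 4x^3 + 5x + 1 (mod f(x))

Multiply in F_7[x]: a(x)·b(x) = (5x^3 + 2x^2 + 3x + 6)·(2x^3 + 4x^2 + 5x) = 3x^6 + 3x^5 + 4x^4 + 6x^3 + 4x^2 + 2x. This has degree ≥ 4, so divide by f(x) over F_7: 3x^6 + 3x^5 + 4x^4 + 6x^3 + 4x^2 + 2x = (3x^2 + 2x + 3)·(x^4 + 5x^3 + 4x^2 + 2) + (4x^3 + 5x + 1). Hence a·b ≡ 4x^3 + 5x + 1 (mod f). (F_7[x]/(f) is a field with 7^4 = 2401 elements since f is irreducible of degree 4.)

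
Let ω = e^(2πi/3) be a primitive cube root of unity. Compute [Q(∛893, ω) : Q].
[Q(∛893, ω) : Q] = 6

[Q(∛893):Q] = 3 (min poly x^3 - 893, irreducible since 893 is not a perfect cube). [Q(ω):Q] = 2 (min poly x^2 + x + 1). Since Q(∛893) ⊂ R and ω ∉ R, we have ω ∉ Q(∛893), so x^2 + x + 1 remains irreducible over Q(∛893) and [Q(∛893, ω) : Q(∛893)] = 2. By the tower law, [Q(∛893, ω) : Q] = 3 · 2 = 6. (In fact Q(∛893, ω) is the splitting field of x^3 - 893 over Q.)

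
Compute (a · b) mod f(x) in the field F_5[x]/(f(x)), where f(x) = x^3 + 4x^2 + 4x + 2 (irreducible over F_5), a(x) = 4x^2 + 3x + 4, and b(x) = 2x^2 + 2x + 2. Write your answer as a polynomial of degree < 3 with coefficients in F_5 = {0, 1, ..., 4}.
a · b ≡ 2x^2 + 4 (mod f(x))

Multiply in F_5[x]: a(x)·b(x) = (4x^2 + 3x + 4)·(2x^2 + 2x + 2) = 3x^4 + 4x^3 + 2x^2 + 4x + 3. This has degree ≥ 3, so divide by f(x) over F_5: 3x^4 + 4x^3 + 2x^2 + 4x + 3 = (3x + 2)·(x^3 + 4x^2 + 4x + 2) + (2x^2 + 4). Hence a·b ≡ 2x^2 + 4 (mod f). (F_5[x]/(f) is a field with 5^3 = 125 elements since f is irreducible of degree 3.)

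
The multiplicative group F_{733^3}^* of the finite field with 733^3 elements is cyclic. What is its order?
|F_{733^3}^*| = 393832836

F_{733^3} has 733^3 = 393832837 elements; its multiplicative group consists of all nonzero elements, so |F_{733^3}^*| = 393832837 - 1 = 393832836. (It is cyclic since any finite subgroup of the multiplicative group of a field is cyclic.)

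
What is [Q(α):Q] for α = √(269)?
[Q(α):Q] = 2

[Q(α):Q] equals the degree of the minimal polynomial of α. Here α^2 = 269 and x^2 - 269 is irreducible (d = 269 is squarefree, ≠ 1, hence not a square), so deg(m_α) = 2. Thus [Q(α):Q] = 2.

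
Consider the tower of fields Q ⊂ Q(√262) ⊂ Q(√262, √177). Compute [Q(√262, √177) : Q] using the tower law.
[Q(√262, √177) : Q] = 4

[Q(√262):Q] = 2 (min poly x^2 - 262, irreducible since 262 is squarefree > 1). For the top step, suppose √177 ∈ Q(√262), say √177 = c + d√262 with c, d ∈ Q. Squaring: 177 = c^2 + 262d^2 + 2cd√262. Since √262 ∉ Q this forces 2cd = 0. If d = 0 then √177 = c ∈ Q, contradicting 177 squarefree > 1. If c = 0 then 177 = 262d^2, so 262·177 = (262d)^2 is a perfect square in Q — but 262·177 = 46374 is not a perfect square (since 262 and 177 are distinct squarefree integers). Contradiction. Hence √177 ∉ Q(√262), so x^2 - 177 stays irreducible over Q(√262) and [Q(√262, √177) : Q(√262)] = 2. By the tower law, [Q(√262, √177) : Q] = 2 · 2 = 4.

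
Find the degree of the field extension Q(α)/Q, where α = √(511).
[Q(α):Q] = 2

[Q(α):Q] equals the degree of the minimal polynomial of α. Here α^2 = 511 and x^2 - 511 is irreducible (d = 511 is squarefree, ≠ 1, hence not a square), so deg(m_α) = 2. Thus [Q(α):Q] = 2.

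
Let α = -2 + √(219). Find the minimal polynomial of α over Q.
m_α(x) = x^2 + 4x - 215

From α + 2 = √(219), squaring gives (α + 2)^2 = 219, i.e. α^2 + 4α + 4 = 219, so α^2 + 4α - 215 = 0. The discriminant of x^2 + 4x - 215 is (4)^2 - 4·(-215) = 16 + 860 = 876, and 4·(219) is not a perfect square in Q since 219 is squarefree and ≠ 1. Hence x^2 + 4x - 215 is irreducible over Q and is the minimal polynomial of α.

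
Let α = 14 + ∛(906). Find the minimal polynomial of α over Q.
m_α(x) = x^3 - 42x^2 + 588x - 3650

Set β = α - 14 = ∛(906), so β^3 = 906. Then (α - 14)^3 - 906 = 0, i.e. α is a root of g(x) = (x - 14)^3 - 906 = x^3 - 42x^2 + 588x - 3650. Since g(x) = h(x - 14) where h(x) = x^3 - 906, and h is irreducible over Q (because 906 is not a perfect cube, so h has no rational root, and a monic cubic with no rational root is irreducible), g is also irreducible (irreducibility is preserved under the substitution x → x - 14). Hence m_α(x) = x^3 - 42x^2 + 588x - 3650.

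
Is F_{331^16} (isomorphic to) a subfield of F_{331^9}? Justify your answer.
No: F_{331^16} is not a subfield of F_{331^9}

F_{p^m} embeds in F_{p^n} iff m | n. Here 16 ∤ 9 (since 9 = 0·16 + 9 with remainder 9 ≠ 0), so F_{331^16} is not a subfield of F_{331^9}. Equivalently: if it were, the tower law would give 16 = [F_{331^16}:F_331] dividing [F_{331^9}:F_331] = 9, contradiction.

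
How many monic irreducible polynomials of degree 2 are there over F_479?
There are 114481 monic irreducible polynomials of degree 2 over F_479

Each element of F_{479^2} that lies in no proper subfield is a root of exactly one monic irreducible of degree 2 over F_479, and each such polynomial has 2 distinct roots in F_{479^2}. By Möbius inversion the count is N_479(2) = (1/2) Σ_{d|2} μ(2/d) · 479^d = (1/2)(μ(2)·479^1 + μ(1)·479^2) = 228962/2 = 114481.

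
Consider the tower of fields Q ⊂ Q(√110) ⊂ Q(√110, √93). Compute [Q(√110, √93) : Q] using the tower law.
[Q(√110, √93) : Q] = 4

[Q(√110):Q] = 2 (min poly x^2 - 110, irreducible since 110 is squarefree > 1). For the top step, suppose √93 ∈ Q(√110), say √93 = c + d√110 with c, d ∈ Q. Squaring: 93 = c^2 + 110d^2 + 2cd√110. Since √110 ∉ Q this forces 2cd = 0. If d = 0 then √93 = c ∈ Q, contradicting 93 squarefree > 1. If c = 0 then 93 = 110d^2, so 110·93 = (110d)^2 is a perfect square in Q — but 110·93 = 10230 is not a perfect square (since 110 and 93 are distinct squarefree integers). Contradiction. Hence √93 ∉ Q(√110), so x^2 - 93 stays irreducible over Q(√110) and [Q(√110, √93) : Q(√110)] = 2. By the tower law, [Q(√110, √93) : Q] = 2 · 2 = 4.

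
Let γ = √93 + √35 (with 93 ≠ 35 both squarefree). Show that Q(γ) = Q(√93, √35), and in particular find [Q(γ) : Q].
[Q(γ) : Q] = 4 (equivalently, Q(γ) = Q(√93, √35))

Obviously Q(γ) ⊆ Q(√93, √35), and [Q(√93, √35):Q] = 4 (since 93, 35 are distinct squarefree integers > 1 with 3255 not a perfect square). To show equality we compute the minimal polynomial of γ. From γ = √93 + √35: γ^2 = 93 + 2√(3255) + 35 = 128 + 2√(3255), so γ^2 - 128 = 2√(3255); squaring, (γ^2 - 128)^2 = 4·3255, i.e. γ^4 - 256γ^2 + 16384 - 13020 = 0, i.e. γ^4 - 256γ^2 + 3364 = 0. So γ is a root of x^4 - 256x^2 + 3364. This polynomial is irreducible over Q: it has no rational root (each ±√93 ± √35 is irrational), and any factorization into two quadratics over Q would force √(3255) ∈ Q (pairing opposite roots) or √93, √35 ∈ Q (other pairings), all impossible. Hence [Q(γ):Q] = 4 = [Q(√93, √35):Q], so Q(γ) = Q(√93, √35).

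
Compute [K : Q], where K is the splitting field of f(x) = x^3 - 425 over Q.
[K : Q] = 6

The roots of x^3 - 425 are ∛425, ω∛425, ω^2∛425 where ω = e^(2πi/3) is a primitive cube root of unity, so K = Q(∛425, ω). Now [Q(∛425):Q] = 3 (since 425 is not a perfect cube, x^3 - 425 is irreducible) and [Q(ω):Q] = 2. Both 2 and 3 divide [K:Q], and [K:Q] ≤ 3·2 = 6, so [K:Q] = 6. (Equivalently: Q(∛425) ⊂ R but ω ∉ R, so [K : Q(∛425)] = 2.)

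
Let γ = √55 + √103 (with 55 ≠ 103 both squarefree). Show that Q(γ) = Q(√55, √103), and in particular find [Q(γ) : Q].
[Q(γ) : Q] = 4 (equivalently, Q(γ) = Q(√55, √103))

Obviously Q(γ) ⊆ Q(√55, √103), and [Q(√55, √103):Q] = 4 (since 55, 103 are distinct squarefree integers > 1 with 5665 not a perfect square). To show equality we compute the minimal polynomial of γ. From γ = √55 + √103: γ^2 = 55 + 2√(5665) + 103 = 158 + 2√(5665), so γ^2 - 158 = 2√(5665); squaring, (γ^2 - 158)^2 = 4·5665, i.e. γ^4 - 316γ^2 + 24964 - 22660 = 0, i.e. γ^4 - 316γ^2 + 2304 = 0. So γ is a root of x^4 - 316x^2 + 2304. This polynomial is irreducible over Q: it has no rational root (each ±√55 ± √103 is irrational), and any factorization into two quadratics over Q would force √(5665) ∈ Q (pairing opposite roots) or √55, √103 ∈ Q (other pairings), all impossible. Hence [Q(γ):Q] = 4 = [Q(√55, √103):Q], so Q(γ) = Q(√55, √103).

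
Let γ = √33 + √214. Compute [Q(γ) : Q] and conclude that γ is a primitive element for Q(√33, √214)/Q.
[Q(γ) : Q] = 4 (equivalently, Q(γ) = Q(√33, √214))

Obviously Q(γ) ⊆ Q(√33, √214), and [Q(√33, √214):Q] = 4 (since 33, 214 are distinct squarefree integers > 1 with 7062 not a perfect square). To show equality we compute the minimal polynomial of γ. From γ = √33 + √214: γ^2 = 33 + 2√(7062) + 214 = 247 + 2√(7062), so γ^2 - 247 = 2√(7062); squaring, (γ^2 - 247)^2 = 4·7062, i.e. γ^4 - 494γ^2 + 61009 - 28248 = 0, i.e. γ^4 - 494γ^2 + 32761 = 0. So γ is a root of x^4 - 494x^2 + 32761. This polynomial is irreducible over Q: it has no rational root (each ±√33 ± √214 is irrational), and any factorization into two quadratics over Q would force √(7062) ∈ Q (pairing opposite roots) or √33, √214 ∈ Q (other pairings), all impossible. Hence [Q(γ):Q] = 4 = [Q(√33, √214):Q], so Q(γ) = Q(√33, √214).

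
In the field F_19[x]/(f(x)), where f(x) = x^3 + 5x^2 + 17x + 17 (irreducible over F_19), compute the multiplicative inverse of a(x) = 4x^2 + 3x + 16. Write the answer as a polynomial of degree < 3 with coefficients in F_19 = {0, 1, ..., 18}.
a(x)^(-1) ≡ 4x^2 + x + 14 (mod f(x))

Since f is irreducible over F_19, F_19[x]/(f) is a field and a(x) ≠ 0 has an inverse. Apply the extended Euclidean algorithm to f(x) and a(x) in F_19[x]: f(x) = (5x + 7)·a(x) + (11x);  a(x) = (9x + 2)·(11x) + (16). The last nonzero remainder is the constant 16 = gcd(f, a) in F_19. Back-substituting through the division chain expresses 16 = s(x)·a(x) + t(x)·f(x) with s(x) ≡ 7x^2 + 16x + 15 (mod f), so (7x^2 + 16x + 15)·a(x) ≡ 16 (mod f). Multiplying by 16^(-1) ≡ 6 in F_19 gives a(x)^(-1) ≡ 6·(7x^2 + 16x + 15) ≡ 4x^2 + x + 14 (mod f). Check: (4x^2 + 3x + 16)·(4x^2 + x + 14) = 16x^4 + 16x^3 + 9x^2 + x + 15 ≡ 1 (mod x^3 + 5x^2 + 17x + 17).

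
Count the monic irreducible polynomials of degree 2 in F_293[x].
There are 42778 monic irreducible polynomials of degree 2 over F_293

Each element of F_{293^2} that lies in no proper subfield is a root of exactly one monic irreducible of degree 2 over F_293, and each such polynomial has 2 distinct roots in F_{293^2}. By Möbius inversion the count is N_293(2) = (1/2) Σ_{d|2} μ(2/d) · 293^d = (1/2)(μ(2)·293^1 + μ(1)·293^2) = 85556/2 = 42778.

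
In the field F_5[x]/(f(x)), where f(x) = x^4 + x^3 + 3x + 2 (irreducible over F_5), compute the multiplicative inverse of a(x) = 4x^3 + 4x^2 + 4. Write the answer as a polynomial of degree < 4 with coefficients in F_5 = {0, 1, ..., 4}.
a(x)^(-1) ≡ 2x^3 + 4 (mod f(x))

Since f is irreducible over F_5, F_5[x]/(f) is a field and a(x) ≠ 0 has an inverse. Apply the extended Euclidean algorithm to f(x) and a(x) in F_5[x]: f(x) = (4x)·a(x) + (2x + 2);  a(x) = (2x^2)·(2x + 2) + (4). The last nonzero remainder is the constant 4 = gcd(f, a) in F_5. Back-substituting through the division chain expresses 4 = s(x)·a(x) + t(x)·f(x) with s(x) ≡ 3x^3 + 1 (mod f), so (3x^3 + 1)·a(x) ≡ 4 (mod f). Multiplying by 4^(-1) ≡ 4 in F_5 gives a(x)^(-1) ≡ 4·(3x^3 + 1) ≡ 2x^3 + 4 (mod f). Check: (4x^3 + 4x^2 + 4)·(2x^3 + 4) = 3x^6 + 3x^5 + 4x^3 + x^2 + 1 ≡ 1 (mod x^4 + x^3 + 3x + 2).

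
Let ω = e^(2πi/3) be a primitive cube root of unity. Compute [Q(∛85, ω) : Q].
[Q(∛85, ω) : Q] = 6

[Q(∛85):Q] = 3 (min poly x^3 - 85, irreducible since 85 is not a perfect cube). [Q(ω):Q] = 2 (min poly x^2 + x + 1). Since Q(∛85) ⊂ R and ω ∉ R, we have ω ∉ Q(∛85), so x^2 + x + 1 remains irreducible over Q(∛85) and [Q(∛85, ω) : Q(∛85)] = 2. By the tower law, [Q(∛85, ω) : Q] = 3 · 2 = 6. (In fact Q(∛85, ω) is the splitting field of x^3 - 85 over Q.)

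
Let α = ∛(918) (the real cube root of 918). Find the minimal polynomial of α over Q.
m_α(x) = x^3 - 918

α satisfies α^3 = 918, so x^3 - 918 annihilates α. By the rational root test, a rational root p/q (in lowest terms) of x^3 - 918 would satisfy p^3 = 918 q^3, forcing q = 1 and p^3 = 918; but 918 is not a perfect cube, contradiction. A monic cubic over Q with no rational root is irreducible (any nontrivial factorization would include a linear factor). Hence x^3 - 918 is the minimal polynomial of α, and in particular [Q(α):Q] = 3.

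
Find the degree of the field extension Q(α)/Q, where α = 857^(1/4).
[Q(α):Q] = 4

α is a root of x^4 - 857. By Eisenstein's criterion at the prime p = 857 (which divides the constant term 857 but p^2 = 734449 does not, since 857 is squarefree), x^4 - 857 is irreducible over Q. Hence [Q(α):Q] = 4.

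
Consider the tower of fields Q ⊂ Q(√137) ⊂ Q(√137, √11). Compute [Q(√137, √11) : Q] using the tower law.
[Q(√137, √11) : Q] = 4

[Q(√137):Q] = 2 (min poly x^2 - 137, irreducible since 137 is squarefree > 1). For the top step, suppose √11 ∈ Q(√137), say √11 = c + d√137 with c, d ∈ Q. Squaring: 11 = c^2 + 137d^2 + 2cd√137. Since √137 ∉ Q this forces 2cd = 0. If d = 0 then √11 = c ∈ Q, contradicting 11 squarefree > 1. If c = 0 then 11 = 137d^2, so 137·11 = (137d)^2 is a perfect square in Q — but 137·11 = 1507 is not a perfect square (since 137 and 11 are distinct squarefree integers). Contradiction. Hence √11 ∉ Q(√137), so x^2 - 11 stays irreducible over Q(√137) and [Q(√137, √11) : Q(√137)] = 2. By the tower law, [Q(√137, √11) : Q] = 2 · 2 = 4.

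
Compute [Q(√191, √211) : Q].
[Q(√191, √211) : Q] = 4

[Q(√191):Q] = 2 (min poly x^2 - 191, irreducible since 191 is squarefree > 1). For the top step, suppose √211 ∈ Q(√191), say √211 = c + d√191 with c, d ∈ Q. Squaring: 211 = c^2 + 191d^2 + 2cd√191. Since √191 ∉ Q this forces 2cd = 0. If d = 0 then √211 = c ∈ Q, contradicting 211 squarefree > 1. If c = 0 then 211 = 191d^2, so 191·211 = (191d)^2 is a perfect square in Q — but 191·211 = 40301 is not a perfect square (since 191 and 211 are distinct squarefree integers). Contradiction. Hence √211 ∉ Q(√191), so x^2 - 211 stays irreducible over Q(√191) and [Q(√191, √211) : Q(√191)] = 2. By the tower law, [Q(√191, √211) : Q] = 2 · 2 = 4.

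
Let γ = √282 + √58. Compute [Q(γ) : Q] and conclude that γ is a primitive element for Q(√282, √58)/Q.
[Q(γ) : Q] = 4 (equivalently, Q(γ) = Q(√282, √58))

Obviously Q(γ) ⊆ Q(√282, √58), and [Q(√282, √58):Q] = 4 (since 282, 58 are distinct squarefree integers > 1 with 16356 not a perfect square). To show equality we compute the minimal polynomial of γ. From γ = √282 + √58: γ^2 = 282 + 2√(16356) + 58 = 340 + 2√(16356), so γ^2 - 340 = 2√(16356); squaring, (γ^2 - 340)^2 = 4·16356, i.e. γ^4 - 680γ^2 + 115600 - 65424 = 0, i.e. γ^4 - 680γ^2 + 50176 = 0. So γ is a root of x^4 - 680x^2 + 50176. This polynomial is irreducible over Q: it has no rational root (each ±√282 ± √58 is irrational), and any factorization into two quadratics over Q would force √(16356) ∈ Q (pairing opposite roots) or √282, √58 ∈ Q (other pairings), all impossible. Hence [Q(γ):Q] = 4 = [Q(√282, √58):Q], so Q(γ) = Q(√282, √58).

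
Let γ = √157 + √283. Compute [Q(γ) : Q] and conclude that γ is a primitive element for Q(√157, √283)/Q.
[Q(γ) : Q] = 4 (equivalently, Q(γ) = Q(√157, √283))

Obviously Q(γ) ⊆ Q(√157, √283), and [Q(√157, √283):Q] = 4 (since 157, 283 are distinct squarefree integers > 1 with 44431 not a perfect square). To show equality we compute the minimal polynomial of γ. From γ = √157 + √283: γ^2 = 157 + 2√(44431) + 283 = 440 + 2√(44431), so γ^2 - 440 = 2√(44431); squaring, (γ^2 - 440)^2 = 4·44431, i.e. γ^4 - 880γ^2 + 193600 - 177724 = 0, i.e. γ^4 - 880γ^2 + 15876 = 0. So γ is a root of x^4 - 880x^2 + 15876. This polynomial is irreducible over Q: it has no rational root (each ±√157 ± √283 is irrational), and any factorization into two quadratics over Q would force √(44431) ∈ Q (pairing opposite roots) or √157, √283 ∈ Q (other pairings), all impossible. Hence [Q(γ):Q] = 4 = [Q(√157, √283):Q], so Q(γ) = Q(√157, √283).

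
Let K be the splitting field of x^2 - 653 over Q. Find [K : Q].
[K : Q] = 2

f(x) = x^2 - 653 factors as (x - √653)(x + √653). The splitting field is K = Q(√653). Since 653 is squarefree and > 1, it is not a perfect square, so x^2 - 653 is irreducible over Q and [Q(√653) : Q] = 2. Hence [K : Q] = 2.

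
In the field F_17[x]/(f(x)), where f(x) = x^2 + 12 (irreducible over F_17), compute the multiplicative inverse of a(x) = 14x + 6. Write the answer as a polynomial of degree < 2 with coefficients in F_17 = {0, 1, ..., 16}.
a(x)^(-1) ≡ 11x + 5 (mod f(x))

Since f is irreducible over F_17, F_17[x]/(f) is a field and a(x) ≠ 0 has an inverse. Apply the extended Euclidean algorithm to f(x) and a(x) in F_17[x]: f(x) = (11x + 5)·a(x) + (16). The last nonzero remainder is the constant 16 = gcd(f, a) in F_17. Back-substituting through the division chain expresses 16 = s(x)·a(x) + t(x)·f(x) with s(x) ≡ 6x + 12 (mod f), so (6x + 12)·a(x) ≡ 16 (mod f). Multiplying by 16^(-1) ≡ 16 in F_17 gives a(x)^(-1) ≡ 16·(6x + 12) ≡ 11x + 5 (mod f). Check: (14x + 6)·(11x + 5) = x^2 + 13 ≡ 1 (mod x^2 + 12).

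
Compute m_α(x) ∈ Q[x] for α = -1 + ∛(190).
m_α(x) = x^3 + 3x^2 + 3x - 189

Set β = α + 1 = ∛(190), so β^3 = 190. Then (α + 1)^3 - 190 = 0, i.e. α is a root of g(x) = (x + 1)^3 - 190 = x^3 + 3x^2 + 3x - 189. Since g(x) = h(x + 1) where h(x) = x^3 - 190, and h is irreducible over Q (because 190 is not a perfect cube, so h has no rational root, and a monic cubic with no rational root is irreducible), g is also irreducible (irreducibility is preserved under the substitution x → x + 1). Hence m_α(x) = x^3 + 3x^2 + 3x - 189.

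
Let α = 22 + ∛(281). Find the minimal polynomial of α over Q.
m_α(x) = x^3 - 66x^2 + 1452x - 10929

Set β = α - 22 = ∛(281), so β^3 = 281. Then (α - 22)^3 - 281 = 0, i.e. α is a root of g(x) = (x - 22)^3 - 281 = x^3 - 66x^2 + 1452x - 10929. Since g(x) = h(x - 22) where h(x) = x^3 - 281, and h is irreducible over Q (because 281 is not a perfect cube, so h has no rational root, and a monic cubic with no rational root is irreducible), g is also irreducible (irreducibility is preserved under the substitution x → x - 22). Hence m_α(x) = x^3 - 66x^2 + 1452x - 10929.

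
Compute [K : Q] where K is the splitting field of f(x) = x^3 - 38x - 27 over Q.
[K : Q] = 6

By the rational root test, any rational root of the monic integer polynomial f(x) = x^3 - 38x - 27 must be an integer dividing the constant term -27, i.e. one of ±{1, 3, 9, 27}. Evaluating: f(1) = -64, f(-1) = 10, f(3) = -114, f(-3) = 60, f(9) = 360, f(-9) = -414, f(27) = 18630, f(-27) = -18684; none is 0, so f has no rational root and is therefore irreducible over Q (a cubic with no linear factor over a field is irreducible). For an irreducible cubic, the Galois group is A_3 or S_3 according as the discriminant disc(f) = -4a^3 - 27b^2 = -4·(-38)^3 - 27·(-27)^2 = 199805 is or is not a square in Q. Here disc(f) = 199805 is not a perfect square in Q, so the Galois group of f over Q is not contained in A_3 and must be all of S_3. The splitting field has degree |S_3| = 6 over Q, so [K : Q] = 6.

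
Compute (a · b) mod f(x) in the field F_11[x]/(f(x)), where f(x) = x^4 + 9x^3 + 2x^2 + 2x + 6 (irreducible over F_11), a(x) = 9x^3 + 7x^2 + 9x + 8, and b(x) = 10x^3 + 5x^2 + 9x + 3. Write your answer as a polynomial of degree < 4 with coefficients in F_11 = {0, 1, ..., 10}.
a · b ≡ 6x^3 + 2x^2 + x + 2 (mod f(x))

Multiply in F_11[x]: a(x)·b(x) = (9x^3 + 7x^2 + 9x + 8)·(10x^3 + 5x^2 + 9x + 3) = 2x^6 + 5x^5 + 8x^4 + 6x^3 + 10x^2 + 2. This has degree ≥ 4, so divide by f(x) over F_11: 2x^6 + 5x^5 + 8x^4 + 6x^3 + 10x^2 + 2 = (2x^2 + 9x)·(x^4 + 9x^3 + 2x^2 + 2x + 6) + (6x^3 + 2x^2 + x + 2). Hence a·b ≡ 6x^3 + 2x^2 + x + 2 (mod f). (F_11[x]/(f) is a field with 11^4 = 14641 elements since f is irreducible of degree 4.)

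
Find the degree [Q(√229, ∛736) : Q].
[Q(√229, ∛736) : Q] = 6

Let L = Q(√229, ∛736). Since Q(√229) ⊂ L and [Q(√229):Q] = 2, the tower law gives 2 | [L:Q]. Likewise Q(∛736) ⊂ L with [Q(∛736):Q] = 3 (because 736 is not a perfect cube), so 3 | [L:Q]. As gcd(2,3) = 1, [L:Q] is divisible by 6. Conversely L is generated over Q by √229 and ∛736, so [L:Q] ≤ 2·3 = 6. Therefore [Q(√229, ∛736) : Q] = 6.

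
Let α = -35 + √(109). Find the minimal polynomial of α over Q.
m_α(x) = x^2 + 70x + 1116

From α + 35 = √(109), squaring gives (α + 35)^2 = 109, i.e. α^2 + 70α + 1225 = 109, so α^2 + 70α + 1116 = 0. The discriminant of x^2 + 70x + 1116 is (70)^2 - 4·(1116) = 4900 - 4464 = 436, and 4·(109) is not a perfect square in Q since 109 is squarefree and ≠ 1. Hence x^2 + 70x + 1116 is irreducible over Q and is the minimal polynomial of α.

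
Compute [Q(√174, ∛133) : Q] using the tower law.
[Q(√174, ∛133) : Q] = 6

Let L = Q(√174, ∛133). Since Q(√174) ⊂ L and [Q(√174):Q] = 2, the tower law gives 2 | [L:Q]. Likewise Q(∛133) ⊂ L with [Q(∛133):Q] = 3 (because 133 is not a perfect cube), so 3 | [L:Q]. As gcd(2,3) = 1, [L:Q] is divisible by 6. Conversely L is generated over Q by √174 and ∛133, so [L:Q] ≤ 2·3 = 6. Therefore [Q(√174, ∛133) : Q] = 6.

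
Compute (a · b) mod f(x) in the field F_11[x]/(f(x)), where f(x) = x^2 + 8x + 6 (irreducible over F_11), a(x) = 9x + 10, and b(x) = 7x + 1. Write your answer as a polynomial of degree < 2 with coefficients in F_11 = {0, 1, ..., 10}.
a · b ≡ 4x + 6 (mod f(x))

Multiply in F_11[x]: a(x)·b(x) = (9x + 10)·(7x + 1) = 8x^2 + 2x + 10. This has degree ≥ 2, so divide by f(x) over F_11: 8x^2 + 2x + 10 = (8)·(x^2 + 8x + 6) + (4x + 6). Hence a·b ≡ 4x + 6 (mod f). (F_11[x]/(f) is a field with 11^2 = 121 elements since f is irreducible of degree 2.)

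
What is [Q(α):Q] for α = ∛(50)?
[Q(α):Q] = 3

The minimal polynomial of α is x^3 - 50, irreducible over Q since 50 is not a perfect cube (so x^3 - 50 has no rational root). Hence [Q(α):Q] = deg(m_α) = 3.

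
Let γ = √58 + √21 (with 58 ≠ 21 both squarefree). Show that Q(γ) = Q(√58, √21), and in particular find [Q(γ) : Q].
[Q(γ) : Q] = 4 (equivalently, Q(γ) = Q(√58, √21))

Obviously Q(γ) ⊆ Q(√58, √21), and [Q(√58, √21):Q] = 4 (since 58, 21 are distinct squarefree integers > 1 with 1218 not a perfect square). To show equality we compute the minimal polynomial of γ. From γ = √58 + √21: γ^2 = 58 + 2√(1218) + 21 = 79 + 2√(1218), so γ^2 - 79 = 2√(1218); squaring, (γ^2 - 79)^2 = 4·1218, i.e. γ^4 - 158γ^2 + 6241 - 4872 = 0, i.e. γ^4 - 158γ^2 + 1369 = 0. So γ is a root of x^4 - 158x^2 + 1369. This polynomial is irreducible over Q: it has no rational root (each ±√58 ± √21 is irrational), and any factorization into two quadratics over Q would force √(1218) ∈ Q (pairing opposite roots) or √58, √21 ∈ Q (other pairings), all impossible. Hence [Q(γ):Q] = 4 = [Q(√58, √21):Q], so Q(γ) = Q(√58, √21).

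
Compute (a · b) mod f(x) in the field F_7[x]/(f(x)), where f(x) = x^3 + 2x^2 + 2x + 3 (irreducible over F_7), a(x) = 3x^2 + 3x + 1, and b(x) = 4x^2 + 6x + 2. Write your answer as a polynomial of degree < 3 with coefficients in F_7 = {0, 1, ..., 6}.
a · b ≡ 6x^2 + 6x + 5 (mod f(x))

Multiply in F_7[x]: a(x)·b(x) = (3x^2 + 3x + 1)·(4x^2 + 6x + 2) = 5x^4 + 2x^3 + 5x + 2. This has degree ≥ 3, so divide by f(x) over F_7: 5x^4 + 2x^3 + 5x + 2 = (5x + 6)·(x^3 + 2x^2 + 2x + 3) + (6x^2 + 6x + 5). Hence a·b ≡ 6x^2 + 6x + 5 (mod f). (F_7[x]/(f) is a field with 7^3 = 343 elements since f is irreducible of degree 3.)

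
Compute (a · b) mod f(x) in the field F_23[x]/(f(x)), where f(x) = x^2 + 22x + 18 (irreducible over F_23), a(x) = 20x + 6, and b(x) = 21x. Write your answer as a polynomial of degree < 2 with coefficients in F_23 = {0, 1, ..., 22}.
a · b ≡ 17x + 7 (mod f(x))

Multiply in F_23[x]: a(x)·b(x) = (20x + 6)·(21x) = 6x^2 + 11x. This has degree ≥ 2, so divide by f(x) over F_23: 6x^2 + 11x = (6)·(x^2 + 22x + 18) + (17x + 7). Hence a·b ≡ 17x + 7 (mod f). (F_23[x]/(f) is a field with 23^2 = 529 elements since f is irreducible of degree 2.)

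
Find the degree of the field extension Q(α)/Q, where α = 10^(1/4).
[Q(α):Q] = 4

α is a root of x^4 - 10. By Eisenstein's criterion at the prime p = 2 (which divides the constant term 10 but p^2 = 4 does not, since 10 is squarefree), x^4 - 10 is irreducible over Q. Hence [Q(α):Q] = 4.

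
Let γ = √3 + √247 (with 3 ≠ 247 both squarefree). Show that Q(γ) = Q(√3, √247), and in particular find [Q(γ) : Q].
[Q(γ) : Q] = 4 (equivalently, Q(γ) = Q(√3, √247))

Obviously Q(γ) ⊆ Q(√3, √247), and [Q(√3, √247):Q] = 4 (since 3, 247 are distinct squarefree integers > 1 with 741 not a perfect square). To show equality we compute the minimal polynomial of γ. From γ = √3 + √247: γ^2 = 3 + 2√(741) + 247 = 250 + 2√(741), so γ^2 - 250 = 2√(741); squaring, (γ^2 - 250)^2 = 4·741, i.e. γ^4 - 500γ^2 + 62500 - 2964 = 0, i.e. γ^4 - 500γ^2 + 59536 = 0. So γ is a root of x^4 - 500x^2 + 59536. This polynomial is irreducible over Q: it has no rational root (each ±√3 ± √247 is irrational), and any factorization into two quadratics over Q would force √(741) ∈ Q (pairing opposite roots) or √3, √247 ∈ Q (other pairings), all impossible. Hence [Q(γ):Q] = 4 = [Q(√3, √247):Q], so Q(γ) = Q(√3, √247).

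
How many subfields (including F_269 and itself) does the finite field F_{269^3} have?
F_{269^3} has 2 subfields

The subfields of F_{p^n} are exactly the fields F_{p^d} for d | n (each is the fixed field of the unique index-d subgroup of Gal(F_{p^n}/F_p) ≅ Z/nZ). The divisors of n = 3 are {1, 3}, giving 2 subfields: F_{269^1}, F_{269^3}.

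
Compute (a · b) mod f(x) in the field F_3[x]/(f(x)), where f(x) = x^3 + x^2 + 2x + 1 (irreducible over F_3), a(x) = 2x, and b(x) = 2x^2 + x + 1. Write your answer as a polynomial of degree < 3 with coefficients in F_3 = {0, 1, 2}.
a · b ≡ x^2 + 2 (mod f(x))

Multiply in F_3[x]: a(x)·b(x) = (2x)·(2x^2 + x + 1) = x^3 + 2x^2 + 2x. This has degree ≥ 3, so divide by f(x) over F_3: x^3 + 2x^2 + 2x = (1)·(x^3 + x^2 + 2x + 1) + (x^2 + 2). Hence a·b ≡ x^2 + 2 (mod f). (F_3[x]/(f) is a field with 3^3 = 27 elements since f is irreducible of degree 3.)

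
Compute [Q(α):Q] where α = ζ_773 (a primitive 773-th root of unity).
[Q(α):Q] = 772

The minimal polynomial of ζ_773 over Q is the 773-th cyclotomic polynomial Φ_773(x), which is irreducible over Q and has degree φ(773) = 772. Hence [Q(α):Q] = φ(773) = 772.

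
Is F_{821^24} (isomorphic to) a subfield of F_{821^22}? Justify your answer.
No: F_{821^24} is not a subfield of F_{821^22}

F_{p^m} embeds in F_{p^n} iff m | n. Here 24 ∤ 22 (since 22 = 0·24 + 22 with remainder 22 ≠ 0), so F_{821^24} is not a subfield of F_{821^22}. Equivalently: if it were, the tower law would give 24 = [F_{821^24}:F_821] dividing [F_{821^22}:F_821] = 22, contradiction.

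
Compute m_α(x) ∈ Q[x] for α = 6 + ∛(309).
m_α(x) = x^3 - 18x^2 + 108x - 525

Set β = α - 6 = ∛(309), so β^3 = 309. Then (α - 6)^3 - 309 = 0, i.e. α is a root of g(x) = (x - 6)^3 - 309 = x^3 - 18x^2 + 108x - 525. Since g(x) = h(x - 6) where h(x) = x^3 - 309, and h is irreducible over Q (because 309 is not a perfect cube, so h has no rational root, and a monic cubic with no rational root is irreducible), g is also irreducible (irreducibility is preserved under the substitution x → x - 6). Hence m_α(x) = x^3 - 18x^2 + 108x - 525.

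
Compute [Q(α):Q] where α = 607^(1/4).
[Q(α):Q] = 4

α is a root of x^4 - 607. By Eisenstein's criterion at the prime p = 607 (which divides the constant term 607 but p^2 = 368449 does not, since 607 is squarefree), x^4 - 607 is irreducible over Q. Hence [Q(α):Q] = 4.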